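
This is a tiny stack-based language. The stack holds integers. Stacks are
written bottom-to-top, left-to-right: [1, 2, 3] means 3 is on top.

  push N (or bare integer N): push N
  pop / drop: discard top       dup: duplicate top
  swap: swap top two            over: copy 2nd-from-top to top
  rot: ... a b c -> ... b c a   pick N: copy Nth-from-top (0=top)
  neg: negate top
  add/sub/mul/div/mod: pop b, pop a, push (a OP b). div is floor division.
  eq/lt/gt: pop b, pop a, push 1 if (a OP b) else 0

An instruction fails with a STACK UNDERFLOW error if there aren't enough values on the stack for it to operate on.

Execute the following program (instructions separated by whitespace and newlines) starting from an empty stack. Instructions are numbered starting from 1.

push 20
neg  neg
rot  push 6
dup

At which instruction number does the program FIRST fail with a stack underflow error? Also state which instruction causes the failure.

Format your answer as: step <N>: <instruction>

Step 1 ('push 20'): stack = [20], depth = 1
Step 2 ('neg'): stack = [-20], depth = 1
Step 3 ('neg'): stack = [20], depth = 1
Step 4 ('rot'): needs 3 value(s) but depth is 1 — STACK UNDERFLOW

Answer: step 4: rot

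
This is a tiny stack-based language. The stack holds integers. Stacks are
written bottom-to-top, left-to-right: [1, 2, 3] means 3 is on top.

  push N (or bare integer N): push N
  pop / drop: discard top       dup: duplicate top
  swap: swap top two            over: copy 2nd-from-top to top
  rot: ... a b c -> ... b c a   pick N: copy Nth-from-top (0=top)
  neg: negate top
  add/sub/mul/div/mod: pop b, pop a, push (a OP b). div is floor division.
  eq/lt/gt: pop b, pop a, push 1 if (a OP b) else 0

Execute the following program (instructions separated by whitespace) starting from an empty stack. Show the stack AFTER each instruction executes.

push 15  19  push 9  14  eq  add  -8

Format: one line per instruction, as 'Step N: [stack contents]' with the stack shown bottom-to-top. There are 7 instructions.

Step 1: [15]
Step 2: [15, 19]
Step 3: [15, 19, 9]
Step 4: [15, 19, 9, 14]
Step 5: [15, 19, 0]
Step 6: [15, 19]
Step 7: [15, 19, -8]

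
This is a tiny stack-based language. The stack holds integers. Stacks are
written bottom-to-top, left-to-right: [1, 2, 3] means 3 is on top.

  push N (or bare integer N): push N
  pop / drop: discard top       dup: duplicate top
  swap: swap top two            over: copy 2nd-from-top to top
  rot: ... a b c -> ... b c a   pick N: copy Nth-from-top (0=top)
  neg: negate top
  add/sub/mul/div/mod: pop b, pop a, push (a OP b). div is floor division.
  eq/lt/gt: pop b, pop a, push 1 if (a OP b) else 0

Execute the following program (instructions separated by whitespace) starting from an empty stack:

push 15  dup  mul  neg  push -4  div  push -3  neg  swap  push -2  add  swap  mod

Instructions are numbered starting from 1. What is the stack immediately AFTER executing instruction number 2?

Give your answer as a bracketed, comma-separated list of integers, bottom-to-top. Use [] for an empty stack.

Step 1 ('push 15'): [15]
Step 2 ('dup'): [15, 15]

Answer: [15, 15]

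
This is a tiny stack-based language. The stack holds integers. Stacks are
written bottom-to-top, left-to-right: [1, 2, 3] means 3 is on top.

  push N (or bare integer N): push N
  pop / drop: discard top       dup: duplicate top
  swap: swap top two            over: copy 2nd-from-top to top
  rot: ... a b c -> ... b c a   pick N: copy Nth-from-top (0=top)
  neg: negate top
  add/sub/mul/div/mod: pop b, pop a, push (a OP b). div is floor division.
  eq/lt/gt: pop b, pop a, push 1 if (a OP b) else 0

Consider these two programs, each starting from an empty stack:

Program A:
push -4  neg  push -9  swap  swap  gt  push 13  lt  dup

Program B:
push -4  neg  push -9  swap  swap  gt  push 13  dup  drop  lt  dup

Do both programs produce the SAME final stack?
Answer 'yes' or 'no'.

Answer: yes

Derivation:
Program A trace:
  After 'push -4': [-4]
  After 'neg': [4]
  After 'push -9': [4, -9]
  After 'swap': [-9, 4]
  After 'swap': [4, -9]
  After 'gt': [1]
  After 'push 13': [1, 13]
  After 'lt': [1]
  After 'dup': [1, 1]
Program A final stack: [1, 1]

Program B trace:
  After 'push -4': [-4]
  After 'neg': [4]
  After 'push -9': [4, -9]
  After 'swap': [-9, 4]
  After 'swap': [4, -9]
  After 'gt': [1]
  After 'push 13': [1, 13]
  After 'dup': [1, 13, 13]
  After 'drop': [1, 13]
  After 'lt': [1]
  After 'dup': [1, 1]
Program B final stack: [1, 1]
Same: yes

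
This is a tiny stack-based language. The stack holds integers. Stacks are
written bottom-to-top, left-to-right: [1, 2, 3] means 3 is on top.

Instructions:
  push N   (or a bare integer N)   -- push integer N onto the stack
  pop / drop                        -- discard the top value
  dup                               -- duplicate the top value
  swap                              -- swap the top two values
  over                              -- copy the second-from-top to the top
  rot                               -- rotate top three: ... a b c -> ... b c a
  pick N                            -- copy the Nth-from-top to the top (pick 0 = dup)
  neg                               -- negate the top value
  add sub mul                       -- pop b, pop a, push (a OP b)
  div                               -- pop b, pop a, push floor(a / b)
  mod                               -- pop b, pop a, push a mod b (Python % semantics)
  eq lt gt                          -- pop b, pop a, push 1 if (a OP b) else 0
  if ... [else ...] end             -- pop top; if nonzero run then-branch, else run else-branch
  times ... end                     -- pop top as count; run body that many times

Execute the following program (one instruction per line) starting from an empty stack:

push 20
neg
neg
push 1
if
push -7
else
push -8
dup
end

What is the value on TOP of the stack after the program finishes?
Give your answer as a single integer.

After 'push 20': [20]
After 'neg': [-20]
After 'neg': [20]
After 'push 1': [20, 1]
After 'if': [20]
After 'push -7': [20, -7]

Answer: -7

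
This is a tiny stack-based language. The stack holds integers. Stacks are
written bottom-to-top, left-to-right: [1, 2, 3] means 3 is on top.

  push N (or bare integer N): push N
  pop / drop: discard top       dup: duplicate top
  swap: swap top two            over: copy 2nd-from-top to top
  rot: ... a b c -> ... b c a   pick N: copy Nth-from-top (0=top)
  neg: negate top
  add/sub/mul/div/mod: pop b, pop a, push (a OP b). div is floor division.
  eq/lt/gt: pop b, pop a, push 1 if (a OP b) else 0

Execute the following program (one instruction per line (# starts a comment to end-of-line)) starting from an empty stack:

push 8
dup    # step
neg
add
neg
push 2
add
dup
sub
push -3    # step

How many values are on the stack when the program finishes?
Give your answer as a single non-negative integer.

Answer: 2

Derivation:
After 'push 8': stack = [8] (depth 1)
After 'dup': stack = [8, 8] (depth 2)
After 'neg': stack = [8, -8] (depth 2)
After 'add': stack = [0] (depth 1)
After 'neg': stack = [0] (depth 1)
After 'push 2': stack = [0, 2] (depth 2)
After 'add': stack = [2] (depth 1)
After 'dup': stack = [2, 2] (depth 2)
After 'sub': stack = [0] (depth 1)
After 'push -3': stack = [0, -3] (depth 2)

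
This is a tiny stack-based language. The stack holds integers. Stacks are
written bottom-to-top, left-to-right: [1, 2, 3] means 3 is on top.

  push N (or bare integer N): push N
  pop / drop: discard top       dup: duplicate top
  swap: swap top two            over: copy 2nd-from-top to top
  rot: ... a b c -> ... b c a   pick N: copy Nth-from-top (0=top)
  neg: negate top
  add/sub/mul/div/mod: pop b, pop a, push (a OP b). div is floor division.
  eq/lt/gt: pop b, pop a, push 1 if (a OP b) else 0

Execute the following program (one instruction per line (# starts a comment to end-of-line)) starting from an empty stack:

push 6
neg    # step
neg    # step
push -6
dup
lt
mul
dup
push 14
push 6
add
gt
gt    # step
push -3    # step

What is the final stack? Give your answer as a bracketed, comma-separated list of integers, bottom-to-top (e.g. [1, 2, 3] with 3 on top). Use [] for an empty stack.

After 'push 6': [6]
After 'neg': [-6]
After 'neg': [6]
After 'push -6': [6, -6]
After 'dup': [6, -6, -6]
After 'lt': [6, 0]
After 'mul': [0]
After 'dup': [0, 0]
After 'push 14': [0, 0, 14]
After 'push 6': [0, 0, 14, 6]
After 'add': [0, 0, 20]
After 'gt': [0, 0]
After 'gt': [0]
After 'push -3': [0, -3]

Answer: [0, -3]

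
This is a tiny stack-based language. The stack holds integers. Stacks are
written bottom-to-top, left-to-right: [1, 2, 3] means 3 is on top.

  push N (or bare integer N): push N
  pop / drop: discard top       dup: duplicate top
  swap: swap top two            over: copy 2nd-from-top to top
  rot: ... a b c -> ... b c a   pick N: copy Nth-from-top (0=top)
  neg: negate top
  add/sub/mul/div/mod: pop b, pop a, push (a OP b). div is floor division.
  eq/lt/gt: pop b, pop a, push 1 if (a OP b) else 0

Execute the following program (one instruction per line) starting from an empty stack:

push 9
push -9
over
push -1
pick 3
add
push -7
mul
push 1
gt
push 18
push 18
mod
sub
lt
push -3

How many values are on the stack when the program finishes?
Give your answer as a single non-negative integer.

Answer: 4

Derivation:
After 'push 9': stack = [9] (depth 1)
After 'push -9': stack = [9, -9] (depth 2)
After 'over': stack = [9, -9, 9] (depth 3)
After 'push -1': stack = [9, -9, 9, -1] (depth 4)
After 'pick 3': stack = [9, -9, 9, -1, 9] (depth 5)
After 'add': stack = [9, -9, 9, 8] (depth 4)
After 'push -7': stack = [9, -9, 9, 8, -7] (depth 5)
After 'mul': stack = [9, -9, 9, -56] (depth 4)
After 'push 1': stack = [9, -9, 9, -56, 1] (depth 5)
After 'gt': stack = [9, -9, 9, 0] (depth 4)
After 'push 18': stack = [9, -9, 9, 0, 18] (depth 5)
After 'push 18': stack = [9, -9, 9, 0, 18, 18] (depth 6)
After 'mod': stack = [9, -9, 9, 0, 0] (depth 5)
After 'sub': stack = [9, -9, 9, 0] (depth 4)
After 'lt': stack = [9, -9, 0] (depth 3)
After 'push -3': stack = [9, -9, 0, -3] (depth 4)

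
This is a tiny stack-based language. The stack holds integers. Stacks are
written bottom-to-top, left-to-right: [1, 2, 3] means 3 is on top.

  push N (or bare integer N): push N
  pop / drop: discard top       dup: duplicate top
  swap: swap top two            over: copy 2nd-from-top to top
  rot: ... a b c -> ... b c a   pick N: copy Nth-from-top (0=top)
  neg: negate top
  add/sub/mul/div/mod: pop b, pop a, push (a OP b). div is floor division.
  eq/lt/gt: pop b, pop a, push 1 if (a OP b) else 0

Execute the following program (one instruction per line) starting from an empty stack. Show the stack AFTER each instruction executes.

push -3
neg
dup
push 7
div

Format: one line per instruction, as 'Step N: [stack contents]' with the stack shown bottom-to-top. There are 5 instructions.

Step 1: [-3]
Step 2: [3]
Step 3: [3, 3]
Step 4: [3, 3, 7]
Step 5: [3, 0]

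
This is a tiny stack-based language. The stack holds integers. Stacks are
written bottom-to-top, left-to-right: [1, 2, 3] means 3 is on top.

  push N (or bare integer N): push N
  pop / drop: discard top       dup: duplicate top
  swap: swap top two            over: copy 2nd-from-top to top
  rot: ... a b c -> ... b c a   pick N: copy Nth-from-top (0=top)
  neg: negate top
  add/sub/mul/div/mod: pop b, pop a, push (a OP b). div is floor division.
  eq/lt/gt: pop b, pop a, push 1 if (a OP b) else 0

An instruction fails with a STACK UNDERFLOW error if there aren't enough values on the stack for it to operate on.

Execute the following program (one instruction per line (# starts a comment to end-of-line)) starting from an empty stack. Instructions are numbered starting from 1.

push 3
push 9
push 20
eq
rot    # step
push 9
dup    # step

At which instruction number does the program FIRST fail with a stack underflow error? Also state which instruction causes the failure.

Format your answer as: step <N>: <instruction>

Answer: step 5: rot

Derivation:
Step 1 ('push 3'): stack = [3], depth = 1
Step 2 ('push 9'): stack = [3, 9], depth = 2
Step 3 ('push 20'): stack = [3, 9, 20], depth = 3
Step 4 ('eq'): stack = [3, 0], depth = 2
Step 5 ('rot'): needs 3 value(s) but depth is 2 — STACK UNDERFLOW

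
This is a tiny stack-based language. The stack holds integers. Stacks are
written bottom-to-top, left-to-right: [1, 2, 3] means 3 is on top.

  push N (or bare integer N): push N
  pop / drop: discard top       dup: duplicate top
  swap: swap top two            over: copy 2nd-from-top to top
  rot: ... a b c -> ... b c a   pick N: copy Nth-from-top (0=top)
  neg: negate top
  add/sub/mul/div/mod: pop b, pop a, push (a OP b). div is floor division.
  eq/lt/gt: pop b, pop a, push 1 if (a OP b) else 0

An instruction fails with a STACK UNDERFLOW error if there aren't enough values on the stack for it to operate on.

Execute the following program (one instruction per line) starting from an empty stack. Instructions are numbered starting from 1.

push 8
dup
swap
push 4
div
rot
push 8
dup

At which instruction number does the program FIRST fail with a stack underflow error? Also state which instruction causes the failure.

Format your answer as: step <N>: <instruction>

Answer: step 6: rot

Derivation:
Step 1 ('push 8'): stack = [8], depth = 1
Step 2 ('dup'): stack = [8, 8], depth = 2
Step 3 ('swap'): stack = [8, 8], depth = 2
Step 4 ('push 4'): stack = [8, 8, 4], depth = 3
Step 5 ('div'): stack = [8, 2], depth = 2
Step 6 ('rot'): needs 3 value(s) but depth is 2 — STACK UNDERFLOW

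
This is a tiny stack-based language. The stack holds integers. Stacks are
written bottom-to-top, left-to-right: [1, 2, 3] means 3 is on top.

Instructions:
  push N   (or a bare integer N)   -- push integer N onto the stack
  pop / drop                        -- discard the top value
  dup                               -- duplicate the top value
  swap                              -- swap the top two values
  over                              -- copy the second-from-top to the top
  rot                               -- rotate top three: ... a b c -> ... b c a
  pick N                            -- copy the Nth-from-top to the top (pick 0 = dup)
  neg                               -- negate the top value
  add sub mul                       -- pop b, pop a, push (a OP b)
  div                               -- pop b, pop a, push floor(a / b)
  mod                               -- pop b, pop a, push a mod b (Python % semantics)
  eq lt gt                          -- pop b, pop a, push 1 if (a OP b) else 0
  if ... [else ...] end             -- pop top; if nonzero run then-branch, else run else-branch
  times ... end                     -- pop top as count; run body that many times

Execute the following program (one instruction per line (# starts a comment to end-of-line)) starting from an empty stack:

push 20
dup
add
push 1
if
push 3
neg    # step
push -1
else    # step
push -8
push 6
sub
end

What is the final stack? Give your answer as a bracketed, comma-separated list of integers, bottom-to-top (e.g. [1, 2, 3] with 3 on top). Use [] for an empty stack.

Answer: [40, -3, -1]

Derivation:
After 'push 20': [20]
After 'dup': [20, 20]
After 'add': [40]
After 'push 1': [40, 1]
After 'if': [40]
After 'push 3': [40, 3]
After 'neg': [40, -3]
After 'push -1': [40, -3, -1]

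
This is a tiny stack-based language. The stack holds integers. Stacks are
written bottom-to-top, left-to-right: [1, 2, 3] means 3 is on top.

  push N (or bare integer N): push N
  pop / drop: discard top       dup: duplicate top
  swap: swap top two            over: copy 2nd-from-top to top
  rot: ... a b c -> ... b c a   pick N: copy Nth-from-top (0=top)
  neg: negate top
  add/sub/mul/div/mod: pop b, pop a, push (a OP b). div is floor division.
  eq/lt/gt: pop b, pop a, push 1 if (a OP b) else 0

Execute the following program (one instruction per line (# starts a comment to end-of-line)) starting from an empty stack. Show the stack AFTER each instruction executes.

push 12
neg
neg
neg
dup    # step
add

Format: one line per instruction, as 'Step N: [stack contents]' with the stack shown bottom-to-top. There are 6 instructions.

Step 1: [12]
Step 2: [-12]
Step 3: [12]
Step 4: [-12]
Step 5: [-12, -12]
Step 6: [-24]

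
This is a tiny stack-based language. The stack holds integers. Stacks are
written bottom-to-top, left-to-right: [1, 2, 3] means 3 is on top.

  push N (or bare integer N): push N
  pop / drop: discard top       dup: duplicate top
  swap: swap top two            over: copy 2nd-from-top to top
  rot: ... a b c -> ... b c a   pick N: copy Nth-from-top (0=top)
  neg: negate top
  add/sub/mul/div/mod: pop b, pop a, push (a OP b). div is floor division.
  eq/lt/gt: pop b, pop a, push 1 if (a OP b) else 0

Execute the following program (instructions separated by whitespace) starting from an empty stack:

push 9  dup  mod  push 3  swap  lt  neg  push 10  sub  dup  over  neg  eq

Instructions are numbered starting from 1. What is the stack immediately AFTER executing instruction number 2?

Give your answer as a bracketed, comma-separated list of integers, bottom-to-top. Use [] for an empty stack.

Step 1 ('push 9'): [9]
Step 2 ('dup'): [9, 9]

Answer: [9, 9]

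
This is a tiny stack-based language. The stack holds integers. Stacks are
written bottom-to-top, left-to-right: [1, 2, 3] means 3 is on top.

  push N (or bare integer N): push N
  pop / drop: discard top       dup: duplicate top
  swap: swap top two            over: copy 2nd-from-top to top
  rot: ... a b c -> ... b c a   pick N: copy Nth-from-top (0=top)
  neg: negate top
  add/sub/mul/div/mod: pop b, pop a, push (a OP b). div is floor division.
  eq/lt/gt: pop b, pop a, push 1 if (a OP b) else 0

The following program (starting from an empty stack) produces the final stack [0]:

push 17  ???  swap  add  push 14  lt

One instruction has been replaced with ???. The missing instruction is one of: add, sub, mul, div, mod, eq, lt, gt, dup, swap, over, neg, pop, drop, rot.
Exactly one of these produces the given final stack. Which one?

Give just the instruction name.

Answer: dup

Derivation:
Stack before ???: [17]
Stack after ???:  [17, 17]
The instruction that transforms [17] -> [17, 17] is: dup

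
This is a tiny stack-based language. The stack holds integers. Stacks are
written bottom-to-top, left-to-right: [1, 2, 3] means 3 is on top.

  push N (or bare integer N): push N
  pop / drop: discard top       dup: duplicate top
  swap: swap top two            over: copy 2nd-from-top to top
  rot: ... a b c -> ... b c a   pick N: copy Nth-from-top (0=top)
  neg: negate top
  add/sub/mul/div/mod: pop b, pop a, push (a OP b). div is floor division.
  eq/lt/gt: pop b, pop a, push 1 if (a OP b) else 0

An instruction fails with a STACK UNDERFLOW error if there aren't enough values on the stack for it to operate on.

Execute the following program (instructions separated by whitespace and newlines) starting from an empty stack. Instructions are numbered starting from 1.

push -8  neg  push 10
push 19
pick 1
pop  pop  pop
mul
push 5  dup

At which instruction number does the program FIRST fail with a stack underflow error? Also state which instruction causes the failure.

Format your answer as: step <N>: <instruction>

Step 1 ('push -8'): stack = [-8], depth = 1
Step 2 ('neg'): stack = [8], depth = 1
Step 3 ('push 10'): stack = [8, 10], depth = 2
Step 4 ('push 19'): stack = [8, 10, 19], depth = 3
Step 5 ('pick 1'): stack = [8, 10, 19, 10], depth = 4
Step 6 ('pop'): stack = [8, 10, 19], depth = 3
Step 7 ('pop'): stack = [8, 10], depth = 2
Step 8 ('pop'): stack = [8], depth = 1
Step 9 ('mul'): needs 2 value(s) but depth is 1 — STACK UNDERFLOW

Answer: step 9: mul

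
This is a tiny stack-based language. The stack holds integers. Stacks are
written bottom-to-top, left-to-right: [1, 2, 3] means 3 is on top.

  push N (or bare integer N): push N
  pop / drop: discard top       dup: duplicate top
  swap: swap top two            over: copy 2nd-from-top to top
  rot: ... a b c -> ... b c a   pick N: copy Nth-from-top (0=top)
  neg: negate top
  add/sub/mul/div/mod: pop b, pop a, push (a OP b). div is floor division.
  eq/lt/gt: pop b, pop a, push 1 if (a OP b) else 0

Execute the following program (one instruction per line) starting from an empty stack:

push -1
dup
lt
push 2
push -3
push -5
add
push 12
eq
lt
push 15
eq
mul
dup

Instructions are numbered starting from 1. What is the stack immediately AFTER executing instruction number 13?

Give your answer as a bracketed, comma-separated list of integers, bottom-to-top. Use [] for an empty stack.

Answer: [0]

Derivation:
Step 1 ('push -1'): [-1]
Step 2 ('dup'): [-1, -1]
Step 3 ('lt'): [0]
Step 4 ('push 2'): [0, 2]
Step 5 ('push -3'): [0, 2, -3]
Step 6 ('push -5'): [0, 2, -3, -5]
Step 7 ('add'): [0, 2, -8]
Step 8 ('push 12'): [0, 2, -8, 12]
Step 9 ('eq'): [0, 2, 0]
Step 10 ('lt'): [0, 0]
Step 11 ('push 15'): [0, 0, 15]
Step 12 ('eq'): [0, 0]
Step 13 ('mul'): [0]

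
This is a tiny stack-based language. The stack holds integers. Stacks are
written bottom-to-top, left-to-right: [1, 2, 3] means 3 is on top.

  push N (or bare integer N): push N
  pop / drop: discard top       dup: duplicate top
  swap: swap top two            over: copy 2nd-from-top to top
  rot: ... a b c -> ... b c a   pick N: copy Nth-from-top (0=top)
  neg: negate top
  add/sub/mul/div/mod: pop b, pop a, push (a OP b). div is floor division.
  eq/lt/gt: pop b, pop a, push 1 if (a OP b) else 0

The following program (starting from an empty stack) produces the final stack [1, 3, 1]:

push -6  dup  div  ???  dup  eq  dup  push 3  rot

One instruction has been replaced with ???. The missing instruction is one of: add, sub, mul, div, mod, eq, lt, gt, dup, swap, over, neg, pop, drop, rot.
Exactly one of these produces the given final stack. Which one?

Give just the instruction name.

Answer: neg

Derivation:
Stack before ???: [1]
Stack after ???:  [-1]
The instruction that transforms [1] -> [-1] is: neg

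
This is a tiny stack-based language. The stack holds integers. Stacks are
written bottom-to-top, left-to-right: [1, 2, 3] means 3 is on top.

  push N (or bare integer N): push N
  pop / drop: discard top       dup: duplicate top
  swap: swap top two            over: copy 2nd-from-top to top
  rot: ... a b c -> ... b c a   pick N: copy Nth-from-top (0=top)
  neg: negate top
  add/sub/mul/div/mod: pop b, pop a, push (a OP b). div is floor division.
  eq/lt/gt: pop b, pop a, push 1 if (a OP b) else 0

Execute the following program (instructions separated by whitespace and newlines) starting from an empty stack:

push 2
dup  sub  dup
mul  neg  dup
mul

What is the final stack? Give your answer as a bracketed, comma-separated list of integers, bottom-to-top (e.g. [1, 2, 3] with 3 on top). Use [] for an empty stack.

After 'push 2': [2]
After 'dup': [2, 2]
After 'sub': [0]
After 'dup': [0, 0]
After 'mul': [0]
After 'neg': [0]
After 'dup': [0, 0]
After 'mul': [0]

Answer: [0]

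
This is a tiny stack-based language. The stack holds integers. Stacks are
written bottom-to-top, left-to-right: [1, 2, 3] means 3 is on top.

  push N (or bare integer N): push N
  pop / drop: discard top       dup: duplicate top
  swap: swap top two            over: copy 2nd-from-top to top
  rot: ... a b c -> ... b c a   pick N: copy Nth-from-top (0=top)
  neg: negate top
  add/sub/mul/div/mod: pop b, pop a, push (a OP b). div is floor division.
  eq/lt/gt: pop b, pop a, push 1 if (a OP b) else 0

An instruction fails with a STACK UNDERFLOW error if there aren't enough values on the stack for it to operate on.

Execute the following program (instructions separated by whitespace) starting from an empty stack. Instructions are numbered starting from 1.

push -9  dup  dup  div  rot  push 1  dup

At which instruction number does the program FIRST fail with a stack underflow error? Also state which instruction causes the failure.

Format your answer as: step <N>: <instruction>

Step 1 ('push -9'): stack = [-9], depth = 1
Step 2 ('dup'): stack = [-9, -9], depth = 2
Step 3 ('dup'): stack = [-9, -9, -9], depth = 3
Step 4 ('div'): stack = [-9, 1], depth = 2
Step 5 ('rot'): needs 3 value(s) but depth is 2 — STACK UNDERFLOW

Answer: step 5: rot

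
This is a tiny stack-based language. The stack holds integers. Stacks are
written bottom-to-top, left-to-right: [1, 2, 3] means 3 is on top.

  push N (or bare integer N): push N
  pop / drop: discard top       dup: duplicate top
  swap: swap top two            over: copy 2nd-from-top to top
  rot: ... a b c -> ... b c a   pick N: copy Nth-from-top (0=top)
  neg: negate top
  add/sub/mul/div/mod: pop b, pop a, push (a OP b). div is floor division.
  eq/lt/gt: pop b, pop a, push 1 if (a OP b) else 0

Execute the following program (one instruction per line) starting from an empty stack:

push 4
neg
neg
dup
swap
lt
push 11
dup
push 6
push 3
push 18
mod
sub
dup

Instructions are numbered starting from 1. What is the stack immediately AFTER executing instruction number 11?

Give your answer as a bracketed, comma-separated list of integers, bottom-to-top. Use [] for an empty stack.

Answer: [0, 11, 11, 6, 3, 18]

Derivation:
Step 1 ('push 4'): [4]
Step 2 ('neg'): [-4]
Step 3 ('neg'): [4]
Step 4 ('dup'): [4, 4]
Step 5 ('swap'): [4, 4]
Step 6 ('lt'): [0]
Step 7 ('push 11'): [0, 11]
Step 8 ('dup'): [0, 11, 11]
Step 9 ('push 6'): [0, 11, 11, 6]
Step 10 ('push 3'): [0, 11, 11, 6, 3]
Step 11 ('push 18'): [0, 11, 11, 6, 3, 18]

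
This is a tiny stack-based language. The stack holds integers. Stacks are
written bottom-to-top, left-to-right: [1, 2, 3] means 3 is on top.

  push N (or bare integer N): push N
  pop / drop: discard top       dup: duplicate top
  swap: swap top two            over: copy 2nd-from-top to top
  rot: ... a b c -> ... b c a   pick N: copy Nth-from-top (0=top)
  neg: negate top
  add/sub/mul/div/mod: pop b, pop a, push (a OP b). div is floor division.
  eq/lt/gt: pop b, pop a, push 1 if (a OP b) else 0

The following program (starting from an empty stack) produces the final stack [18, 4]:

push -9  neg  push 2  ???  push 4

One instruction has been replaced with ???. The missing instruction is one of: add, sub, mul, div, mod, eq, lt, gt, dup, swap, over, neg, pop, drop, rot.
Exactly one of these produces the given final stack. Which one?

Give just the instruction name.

Stack before ???: [9, 2]
Stack after ???:  [18]
The instruction that transforms [9, 2] -> [18] is: mul

Answer: mul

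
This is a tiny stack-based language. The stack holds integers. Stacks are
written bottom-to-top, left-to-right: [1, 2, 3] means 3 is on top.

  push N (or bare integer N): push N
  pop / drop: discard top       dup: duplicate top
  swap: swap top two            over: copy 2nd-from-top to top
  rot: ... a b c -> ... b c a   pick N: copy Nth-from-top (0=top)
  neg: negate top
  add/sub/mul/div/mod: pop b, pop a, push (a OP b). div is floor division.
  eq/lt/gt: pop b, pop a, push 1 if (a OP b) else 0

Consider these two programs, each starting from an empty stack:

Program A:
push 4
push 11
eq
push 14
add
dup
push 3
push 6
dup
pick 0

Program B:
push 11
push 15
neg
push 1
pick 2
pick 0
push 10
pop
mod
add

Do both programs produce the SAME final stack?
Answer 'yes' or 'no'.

Program A trace:
  After 'push 4': [4]
  After 'push 11': [4, 11]
  After 'eq': [0]
  After 'push 14': [0, 14]
  After 'add': [14]
  After 'dup': [14, 14]
  After 'push 3': [14, 14, 3]
  After 'push 6': [14, 14, 3, 6]
  After 'dup': [14, 14, 3, 6, 6]
  After 'pick 0': [14, 14, 3, 6, 6, 6]
Program A final stack: [14, 14, 3, 6, 6, 6]

Program B trace:
  After 'push 11': [11]
  After 'push 15': [11, 15]
  After 'neg': [11, -15]
  After 'push 1': [11, -15, 1]
  After 'pick 2': [11, -15, 1, 11]
  After 'pick 0': [11, -15, 1, 11, 11]
  After 'push 10': [11, -15, 1, 11, 11, 10]
  After 'pop': [11, -15, 1, 11, 11]
  After 'mod': [11, -15, 1, 0]
  After 'add': [11, -15, 1]
Program B final stack: [11, -15, 1]
Same: no

Answer: no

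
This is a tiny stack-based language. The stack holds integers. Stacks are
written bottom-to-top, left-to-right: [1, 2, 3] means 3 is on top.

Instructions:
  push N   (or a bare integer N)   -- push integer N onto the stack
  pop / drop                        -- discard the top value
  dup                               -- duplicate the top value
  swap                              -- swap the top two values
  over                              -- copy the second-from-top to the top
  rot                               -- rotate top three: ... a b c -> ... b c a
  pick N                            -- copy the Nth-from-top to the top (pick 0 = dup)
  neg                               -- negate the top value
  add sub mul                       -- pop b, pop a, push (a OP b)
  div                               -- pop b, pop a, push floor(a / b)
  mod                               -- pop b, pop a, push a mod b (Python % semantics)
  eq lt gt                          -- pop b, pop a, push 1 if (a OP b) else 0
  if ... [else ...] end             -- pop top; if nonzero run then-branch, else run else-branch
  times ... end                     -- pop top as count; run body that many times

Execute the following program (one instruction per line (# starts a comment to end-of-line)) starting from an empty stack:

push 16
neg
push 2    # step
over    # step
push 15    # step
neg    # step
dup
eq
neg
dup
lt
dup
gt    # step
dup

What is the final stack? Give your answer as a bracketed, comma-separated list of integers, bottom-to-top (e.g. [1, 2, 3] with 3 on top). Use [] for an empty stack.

After 'push 16': [16]
After 'neg': [-16]
After 'push 2': [-16, 2]
After 'over': [-16, 2, -16]
After 'push 15': [-16, 2, -16, 15]
After 'neg': [-16, 2, -16, -15]
After 'dup': [-16, 2, -16, -15, -15]
After 'eq': [-16, 2, -16, 1]
After 'neg': [-16, 2, -16, -1]
After 'dup': [-16, 2, -16, -1, -1]
After 'lt': [-16, 2, -16, 0]
After 'dup': [-16, 2, -16, 0, 0]
After 'gt': [-16, 2, -16, 0]
After 'dup': [-16, 2, -16, 0, 0]

Answer: [-16, 2, -16, 0, 0]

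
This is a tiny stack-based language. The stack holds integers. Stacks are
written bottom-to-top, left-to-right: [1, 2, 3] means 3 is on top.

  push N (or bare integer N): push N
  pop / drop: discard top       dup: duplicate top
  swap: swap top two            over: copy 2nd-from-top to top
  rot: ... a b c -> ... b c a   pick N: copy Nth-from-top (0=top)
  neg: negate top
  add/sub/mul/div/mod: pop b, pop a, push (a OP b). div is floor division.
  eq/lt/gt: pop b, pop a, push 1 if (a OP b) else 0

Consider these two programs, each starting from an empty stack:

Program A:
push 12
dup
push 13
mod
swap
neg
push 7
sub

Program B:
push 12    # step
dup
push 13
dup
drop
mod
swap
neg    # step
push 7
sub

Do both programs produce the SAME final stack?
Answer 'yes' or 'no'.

Answer: yes

Derivation:
Program A trace:
  After 'push 12': [12]
  After 'dup': [12, 12]
  After 'push 13': [12, 12, 13]
  After 'mod': [12, 12]
  After 'swap': [12, 12]
  After 'neg': [12, -12]
  After 'push 7': [12, -12, 7]
  After 'sub': [12, -19]
Program A final stack: [12, -19]

Program B trace:
  After 'push 12': [12]
  After 'dup': [12, 12]
  After 'push 13': [12, 12, 13]
  After 'dup': [12, 12, 13, 13]
  After 'drop': [12, 12, 13]
  After 'mod': [12, 12]
  After 'swap': [12, 12]
  After 'neg': [12, -12]
  After 'push 7': [12, -12, 7]
  After 'sub': [12, -19]
Program B final stack: [12, -19]
Same: yes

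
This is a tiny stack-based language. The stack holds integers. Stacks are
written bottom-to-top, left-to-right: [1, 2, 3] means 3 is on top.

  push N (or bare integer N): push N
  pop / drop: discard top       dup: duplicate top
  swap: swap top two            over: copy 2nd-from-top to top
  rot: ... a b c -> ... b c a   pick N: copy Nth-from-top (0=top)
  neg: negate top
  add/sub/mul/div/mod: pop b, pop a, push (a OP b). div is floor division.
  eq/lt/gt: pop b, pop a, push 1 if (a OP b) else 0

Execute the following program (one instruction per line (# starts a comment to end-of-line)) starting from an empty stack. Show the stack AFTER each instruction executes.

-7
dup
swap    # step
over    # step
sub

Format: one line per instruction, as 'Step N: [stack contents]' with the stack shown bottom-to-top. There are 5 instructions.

Step 1: [-7]
Step 2: [-7, -7]
Step 3: [-7, -7]
Step 4: [-7, -7, -7]
Step 5: [-7, 0]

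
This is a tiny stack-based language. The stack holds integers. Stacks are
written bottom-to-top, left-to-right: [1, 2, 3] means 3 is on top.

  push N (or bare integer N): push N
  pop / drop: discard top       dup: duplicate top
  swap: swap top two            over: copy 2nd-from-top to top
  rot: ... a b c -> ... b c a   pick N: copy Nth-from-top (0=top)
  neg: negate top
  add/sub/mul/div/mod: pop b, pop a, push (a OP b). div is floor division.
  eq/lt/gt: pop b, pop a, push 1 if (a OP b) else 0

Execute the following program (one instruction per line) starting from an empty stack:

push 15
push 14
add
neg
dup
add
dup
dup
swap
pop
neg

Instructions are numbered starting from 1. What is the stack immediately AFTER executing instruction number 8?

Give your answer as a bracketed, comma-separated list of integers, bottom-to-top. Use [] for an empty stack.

Step 1 ('push 15'): [15]
Step 2 ('push 14'): [15, 14]
Step 3 ('add'): [29]
Step 4 ('neg'): [-29]
Step 5 ('dup'): [-29, -29]
Step 6 ('add'): [-58]
Step 7 ('dup'): [-58, -58]
Step 8 ('dup'): [-58, -58, -58]

Answer: [-58, -58, -58]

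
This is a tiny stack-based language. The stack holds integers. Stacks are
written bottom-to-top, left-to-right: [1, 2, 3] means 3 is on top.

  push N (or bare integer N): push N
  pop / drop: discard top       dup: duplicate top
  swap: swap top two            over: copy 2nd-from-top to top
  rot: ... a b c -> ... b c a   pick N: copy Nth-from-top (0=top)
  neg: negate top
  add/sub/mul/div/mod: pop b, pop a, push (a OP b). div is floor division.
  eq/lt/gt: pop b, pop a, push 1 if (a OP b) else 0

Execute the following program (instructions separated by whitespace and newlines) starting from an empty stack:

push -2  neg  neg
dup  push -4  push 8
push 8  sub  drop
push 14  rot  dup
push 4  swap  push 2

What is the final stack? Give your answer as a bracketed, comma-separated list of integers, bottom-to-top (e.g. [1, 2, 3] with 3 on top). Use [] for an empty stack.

Answer: [-2, -4, 14, -2, 4, -2, 2]

Derivation:
After 'push -2': [-2]
After 'neg': [2]
After 'neg': [-2]
After 'dup': [-2, -2]
After 'push -4': [-2, -2, -4]
After 'push 8': [-2, -2, -4, 8]
After 'push 8': [-2, -2, -4, 8, 8]
After 'sub': [-2, -2, -4, 0]
After 'drop': [-2, -2, -4]
After 'push 14': [-2, -2, -4, 14]
After 'rot': [-2, -4, 14, -2]
After 'dup': [-2, -4, 14, -2, -2]
After 'push 4': [-2, -4, 14, -2, -2, 4]
After 'swap': [-2, -4, 14, -2, 4, -2]
After 'push 2': [-2, -4, 14, -2, 4, -2, 2]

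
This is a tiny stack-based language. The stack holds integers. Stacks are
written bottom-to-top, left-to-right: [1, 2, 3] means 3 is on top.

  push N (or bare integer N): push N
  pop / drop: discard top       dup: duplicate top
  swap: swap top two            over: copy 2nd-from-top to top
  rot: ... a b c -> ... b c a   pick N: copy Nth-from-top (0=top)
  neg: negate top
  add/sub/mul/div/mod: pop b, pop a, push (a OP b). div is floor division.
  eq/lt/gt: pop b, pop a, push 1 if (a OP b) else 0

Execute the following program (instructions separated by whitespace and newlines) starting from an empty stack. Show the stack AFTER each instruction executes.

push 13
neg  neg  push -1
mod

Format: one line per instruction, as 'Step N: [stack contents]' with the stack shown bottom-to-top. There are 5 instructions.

Step 1: [13]
Step 2: [-13]
Step 3: [13]
Step 4: [13, -1]
Step 5: [0]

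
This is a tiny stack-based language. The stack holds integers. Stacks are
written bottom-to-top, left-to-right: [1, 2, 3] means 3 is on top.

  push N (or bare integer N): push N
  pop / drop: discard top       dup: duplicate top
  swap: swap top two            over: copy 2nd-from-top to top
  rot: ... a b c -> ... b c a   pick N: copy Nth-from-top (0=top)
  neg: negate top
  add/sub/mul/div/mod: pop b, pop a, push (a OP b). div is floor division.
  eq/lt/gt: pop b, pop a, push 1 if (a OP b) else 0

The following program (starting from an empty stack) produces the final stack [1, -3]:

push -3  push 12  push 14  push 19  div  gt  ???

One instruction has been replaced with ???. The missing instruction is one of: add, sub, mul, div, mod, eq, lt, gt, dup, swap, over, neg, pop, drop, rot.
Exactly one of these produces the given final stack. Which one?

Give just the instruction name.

Answer: swap

Derivation:
Stack before ???: [-3, 1]
Stack after ???:  [1, -3]
The instruction that transforms [-3, 1] -> [1, -3] is: swap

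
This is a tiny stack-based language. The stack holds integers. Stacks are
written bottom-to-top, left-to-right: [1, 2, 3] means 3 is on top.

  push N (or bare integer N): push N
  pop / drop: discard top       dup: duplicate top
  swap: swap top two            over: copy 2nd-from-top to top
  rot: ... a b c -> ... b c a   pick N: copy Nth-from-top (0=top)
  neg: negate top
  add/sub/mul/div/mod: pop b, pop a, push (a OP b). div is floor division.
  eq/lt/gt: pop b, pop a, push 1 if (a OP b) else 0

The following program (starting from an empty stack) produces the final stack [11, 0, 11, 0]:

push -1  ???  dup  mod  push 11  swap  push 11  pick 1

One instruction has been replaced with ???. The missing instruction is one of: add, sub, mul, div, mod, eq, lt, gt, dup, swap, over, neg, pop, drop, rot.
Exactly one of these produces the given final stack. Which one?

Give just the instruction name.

Answer: neg

Derivation:
Stack before ???: [-1]
Stack after ???:  [1]
The instruction that transforms [-1] -> [1] is: neg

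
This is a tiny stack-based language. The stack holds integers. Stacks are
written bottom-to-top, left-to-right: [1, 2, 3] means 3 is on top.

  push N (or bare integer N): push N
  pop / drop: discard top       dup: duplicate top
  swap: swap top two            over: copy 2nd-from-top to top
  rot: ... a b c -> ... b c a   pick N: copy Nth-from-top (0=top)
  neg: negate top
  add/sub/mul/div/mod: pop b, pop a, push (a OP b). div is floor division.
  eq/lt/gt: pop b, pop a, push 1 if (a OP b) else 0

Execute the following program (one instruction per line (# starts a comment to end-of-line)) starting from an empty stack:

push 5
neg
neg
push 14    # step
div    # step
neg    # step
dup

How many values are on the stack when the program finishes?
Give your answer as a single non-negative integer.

Answer: 2

Derivation:
After 'push 5': stack = [5] (depth 1)
After 'neg': stack = [-5] (depth 1)
After 'neg': stack = [5] (depth 1)
After 'push 14': stack = [5, 14] (depth 2)
After 'div': stack = [0] (depth 1)
After 'neg': stack = [0] (depth 1)
After 'dup': stack = [0, 0] (depth 2)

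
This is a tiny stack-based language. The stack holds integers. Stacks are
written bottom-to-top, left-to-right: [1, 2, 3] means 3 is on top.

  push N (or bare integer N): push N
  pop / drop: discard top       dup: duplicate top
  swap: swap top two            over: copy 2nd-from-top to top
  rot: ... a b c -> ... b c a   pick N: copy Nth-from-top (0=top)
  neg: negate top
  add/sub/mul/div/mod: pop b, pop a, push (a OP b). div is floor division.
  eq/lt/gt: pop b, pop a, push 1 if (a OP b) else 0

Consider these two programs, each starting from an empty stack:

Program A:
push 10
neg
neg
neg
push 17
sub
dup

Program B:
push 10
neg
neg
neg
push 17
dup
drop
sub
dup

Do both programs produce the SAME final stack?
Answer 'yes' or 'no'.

Answer: yes

Derivation:
Program A trace:
  After 'push 10': [10]
  After 'neg': [-10]
  After 'neg': [10]
  After 'neg': [-10]
  After 'push 17': [-10, 17]
  After 'sub': [-27]
  After 'dup': [-27, -27]
Program A final stack: [-27, -27]

Program B trace:
  After 'push 10': [10]
  After 'neg': [-10]
  After 'neg': [10]
  After 'neg': [-10]
  After 'push 17': [-10, 17]
  After 'dup': [-10, 17, 17]
  After 'drop': [-10, 17]
  After 'sub': [-27]
  After 'dup': [-27, -27]
Program B final stack: [-27, -27]
Same: yes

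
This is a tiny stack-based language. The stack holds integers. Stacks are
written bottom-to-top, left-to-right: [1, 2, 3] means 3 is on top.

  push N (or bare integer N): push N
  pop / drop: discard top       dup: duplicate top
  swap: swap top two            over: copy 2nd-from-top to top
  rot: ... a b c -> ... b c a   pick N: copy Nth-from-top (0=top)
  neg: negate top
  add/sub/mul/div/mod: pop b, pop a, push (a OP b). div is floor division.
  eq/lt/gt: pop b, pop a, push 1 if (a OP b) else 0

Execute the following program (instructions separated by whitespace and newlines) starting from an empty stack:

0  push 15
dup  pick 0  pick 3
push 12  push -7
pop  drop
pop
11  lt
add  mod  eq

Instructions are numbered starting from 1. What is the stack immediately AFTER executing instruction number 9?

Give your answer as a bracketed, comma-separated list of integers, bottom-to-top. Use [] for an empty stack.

Step 1 ('0'): [0]
Step 2 ('push 15'): [0, 15]
Step 3 ('dup'): [0, 15, 15]
Step 4 ('pick 0'): [0, 15, 15, 15]
Step 5 ('pick 3'): [0, 15, 15, 15, 0]
Step 6 ('push 12'): [0, 15, 15, 15, 0, 12]
Step 7 ('push -7'): [0, 15, 15, 15, 0, 12, -7]
Step 8 ('pop'): [0, 15, 15, 15, 0, 12]
Step 9 ('drop'): [0, 15, 15, 15, 0]

Answer: [0, 15, 15, 15, 0]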